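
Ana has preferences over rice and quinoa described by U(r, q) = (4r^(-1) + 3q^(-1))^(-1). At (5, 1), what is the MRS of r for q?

For CES with ρ = -1, MRS = (4/3)·(q/r)^2.
At (5, 1): MRS = 4/75.
The indifference curve has slope −4/75 at this bundle.

MRS = 4/75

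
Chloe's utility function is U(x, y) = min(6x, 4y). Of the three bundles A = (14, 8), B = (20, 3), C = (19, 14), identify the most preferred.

Bundle C

Evaluate utility at each bundle:
U(A) = 32.
U(B) = 12.
U(C) = 56.
Highest utility is C, so C ≻ A ≻ B.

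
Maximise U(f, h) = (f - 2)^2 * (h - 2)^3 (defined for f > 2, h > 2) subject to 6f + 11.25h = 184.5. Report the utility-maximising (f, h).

f* = 12, h* = 10

MU_f = 2·(f−2)·(h−2)^3, MU_h = 3·(f−2)^2·(h−2)^2.
MRS = (2/3)·(h−2)/(f−2).
Tangency: set MRS = p_f/p_h = 6/11.25 = 8/15.
So (2/3)·(h − 2)/(f − 2) = 8/15, i.e. (h − 2) = 0.8·(f − 2).
Rewrite the budget in excess-of-subsistence terms: 6·(f − 2) + 11.25·(h − 2) = 184.5 − 6·2 − 11.25·2 = 150.
Substituting, 15·(f − 2) = 150, so f − 2 = 10 and f* = 12.
Then h − 2 = 0.8·10 = 8, so h* = 10.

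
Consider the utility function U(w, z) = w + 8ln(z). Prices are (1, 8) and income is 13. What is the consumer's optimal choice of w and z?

w* = 5, z* = 1

MU_w = 1, MU_z = 8/z.
MRS = 1 ÷ (8/z).
Tangency: set MRS = p_w/p_z = 1/8 = 0.125.
MRS depends only on z: 0.125·z = 0.125 ⇒ z* = 0.125/0.125 = 1.
From the budget, 1·w = 13 − 8·1 = 5, so w* = 5.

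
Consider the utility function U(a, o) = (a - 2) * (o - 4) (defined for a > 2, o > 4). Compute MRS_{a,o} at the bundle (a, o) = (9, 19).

MRS = 15/7

MU_a = (o−4), MU_o = (a−2).
MRS = (o−4)/(a−2).
At (9, 19): MRS = 15/7.
The indifference curve has slope −15/7 at this bundle.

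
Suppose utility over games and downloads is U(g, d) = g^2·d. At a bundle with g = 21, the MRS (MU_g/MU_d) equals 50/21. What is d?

d = 25

MU_g = 2·g·d and MU_d = g^2.
MRS = MU_g/MU_d = (2/1)·d/g.
Substitute g = 21: MRS = d/10.5. Setting d/10.5 = 50/21 gives d = (50/21)·10.5 = 25.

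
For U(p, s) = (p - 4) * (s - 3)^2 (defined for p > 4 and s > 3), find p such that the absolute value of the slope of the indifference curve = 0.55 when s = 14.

p = 14

MU_p = (s−3)^2, MU_s = 2·(p−4)·(s−3).
MRS = (1/2)·(s−3)/(p−4).
Substitute s = 14: MRS = 5.5/(p − 4). Setting this equal to 0.55 gives p − 4 = 5.5/0.55 = 10, so p = 14.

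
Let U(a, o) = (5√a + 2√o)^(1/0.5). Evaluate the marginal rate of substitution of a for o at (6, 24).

MRS = 5

For CES with ρ = 0.5, MRS = (5/2)·√(o/a).
At (6, 24): MRS = 5.
The indifference curve has slope −5 at this bundle.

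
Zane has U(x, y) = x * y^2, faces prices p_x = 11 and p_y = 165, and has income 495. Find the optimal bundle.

MU_x = y^2 and MU_y = 2·x·y.
MRS = MU_x/MU_y = (1/2)·y/x.
Tangency: set MRS = p_x/p_y = 11/165 = 1/15.
So (1/2)·y/x = 1/15, i.e. y = (2/15)·x.
Substitute into the budget 11·x + 165·y = 495: 33·x = 495, so x* = 15.
Then y* = (2/15)·15 = 2.

x* = 15, y* = 2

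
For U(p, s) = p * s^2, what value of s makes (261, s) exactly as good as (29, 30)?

s = 10

U(29, 30) = 26100.
Set U(261, s) = 26100 and solve.
With p = 261: s^2 = 26100/261 = 100; taking the square root, s = 10.
Check: U(261, 10) = 26100.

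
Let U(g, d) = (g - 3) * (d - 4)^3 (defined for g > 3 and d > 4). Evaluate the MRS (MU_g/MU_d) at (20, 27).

MRS = 23/51

MU_g = (d−4)^3, MU_d = 3·(g−3)·(d−4)^2.
MRS = (1/3)·(d−4)/(g−3).
At (20, 27): MRS = 23/51.
The indifference curve has slope −23/51 at this bundle.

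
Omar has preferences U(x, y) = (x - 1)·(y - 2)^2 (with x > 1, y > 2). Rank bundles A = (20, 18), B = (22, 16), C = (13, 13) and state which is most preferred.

Evaluate utility at each bundle:
U(A) = 4864.
U(B) = 4116.
U(C) = 1452.
Highest utility is A, so A ≻ B ≻ C.

Bundle A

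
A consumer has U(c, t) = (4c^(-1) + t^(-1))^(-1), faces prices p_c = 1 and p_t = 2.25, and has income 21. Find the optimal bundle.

c* = 12, t* = 4

For CES with ρ = -1, MRS = (4/1)·(t/c)^2.
Tangency: set MRS = p_c/p_t = 1/2.25 = 4/9.
So (t/c)^2 = 1/9; taking the square root, t/c = 1/3, i.e. t = (1/3)·c.
Substitute into the budget 1·c + 2.25·t = 21: 1.75·c = 21, so c* = 12 and t* = (1/3)·12 = 4.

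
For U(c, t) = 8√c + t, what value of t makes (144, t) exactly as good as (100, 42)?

U(100, 42) = 122.
Set U(144, t) = 122 and solve.
With c = 144: √144 = 12, so t = 122 − 8·12 = 26.
Check: U(144, 26) = 122.

t = 26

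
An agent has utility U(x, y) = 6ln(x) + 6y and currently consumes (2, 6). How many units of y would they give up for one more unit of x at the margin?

MU_x = 6/x, MU_y = 6.
MRS = 6/x ÷ 6.
At (2, 6): MRS = 0.5.
The indifference curve has slope −0.5 at this bundle.

MRS = 0.5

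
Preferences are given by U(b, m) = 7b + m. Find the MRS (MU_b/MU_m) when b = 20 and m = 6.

MRS = 7

MU_b = 7, MU_m = 1, so MRS = 7/1 = 7 at every bundle.
At (20, 6): MRS = 7.
That is, one extra unit of b is worth 7 units of m at the margin.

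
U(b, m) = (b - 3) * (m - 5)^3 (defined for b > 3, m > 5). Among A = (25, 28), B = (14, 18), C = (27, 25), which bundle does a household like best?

Evaluate utility at each bundle:
U(A) = 267674.
U(B) = 24167.
U(C) = 192000.
Highest utility is A, so A ≻ C ≻ B.

Bundle A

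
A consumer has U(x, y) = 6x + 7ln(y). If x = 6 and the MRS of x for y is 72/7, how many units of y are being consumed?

MU_x = 6, MU_y = 7/y.
MRS = 6 ÷ (7/y).
MRS depends only on y: (6/7)·y = 72/7 ⇒ y = (72/7)/(6/7) = 12.

y = 12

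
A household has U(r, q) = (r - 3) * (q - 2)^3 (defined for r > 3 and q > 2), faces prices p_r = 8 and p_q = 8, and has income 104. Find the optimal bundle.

MU_r = (q−2)^3, MU_q = 3·(r−3)·(q−2)^2.
MRS = (1/3)·(q−2)/(r−3).
Tangency: set MRS = p_r/p_q = 8/8 = 1.
So (1/3)·(q − 2)/(r − 3) = 1, i.e. (q − 2) = 3·(r − 3).
Rewrite the budget in excess-of-subsistence terms: 8·(r − 3) + 8·(q − 2) = 104 − 8·3 − 8·2 = 64.
Substituting, 32·(r − 3) = 64, so r − 3 = 2 and r* = 5.
Then q − 2 = 3·2 = 6, so q* = 8.

r* = 5, q* = 8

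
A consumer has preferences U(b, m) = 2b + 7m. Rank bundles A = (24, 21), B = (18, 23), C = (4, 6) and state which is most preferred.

Evaluate utility at each bundle:
U(A) = 195.
U(B) = 197.
U(C) = 50.
Highest utility is B, so B ≻ A ≻ C.

Bundle B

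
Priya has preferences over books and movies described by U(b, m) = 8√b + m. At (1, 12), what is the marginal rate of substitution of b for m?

MRS = 4

MU_b = 8/(2√b), MU_m = 1.
MRS = 8/(2√b) ÷ 1.
At (1, 12): MRS = 4.
That is, one extra unit of b is worth 4 units of m at the margin.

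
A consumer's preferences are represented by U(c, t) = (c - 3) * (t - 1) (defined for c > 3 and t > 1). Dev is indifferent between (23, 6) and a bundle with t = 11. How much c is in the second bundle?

U(23, 6) = 100.
Set U(c, 11) = 100 and solve.
With t = 11: (11 − 1) = 10, so (c − 3) = 100/10 = 10.
So c = 3 + 10 = 13.
Check: U(13, 11) = 100.

c = 13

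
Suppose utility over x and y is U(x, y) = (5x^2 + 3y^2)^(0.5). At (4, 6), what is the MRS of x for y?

For CES with ρ = 2, MRS = (5/3)·(y/x)^(-1).
At (4, 6): MRS = 10/9.
The indifference curve has slope −10/9 at this bundle.

MRS = 10/9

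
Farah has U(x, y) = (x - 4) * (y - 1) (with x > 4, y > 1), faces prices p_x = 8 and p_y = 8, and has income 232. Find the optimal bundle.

x* = 16, y* = 13

MU_x = (y−1), MU_y = (x−4).
MRS = (y−1)/(x−4).
Tangency: set MRS = p_x/p_y = 8/8 = 1.
So (y − 1)/(x − 4) = 1, i.e. (y − 1) = (x − 4).
Rewrite the budget in excess-of-subsistence terms: 8·(x − 4) + 8·(y − 1) = 232 − 8·4 − 8·1 = 192.
Substituting, 16·(x − 4) = 192, so x − 4 = 12 and x* = 16.
Then y − 1 = 12, so y* = 13.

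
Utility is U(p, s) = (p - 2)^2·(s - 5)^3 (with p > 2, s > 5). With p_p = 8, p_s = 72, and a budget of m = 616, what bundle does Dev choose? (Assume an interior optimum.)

p* = 14, s* = 7

MU_p = 2·(p−2)·(s−5)^3, MU_s = 3·(p−2)^2·(s−5)^2.
MRS = (2/3)·(s−5)/(p−2).
Tangency: set MRS = p_p/p_s = 8/72 = 1/9.
So (2/3)·(s − 5)/(p − 2) = 1/9, i.e. (s − 5) = (1/6)·(p − 2).
Rewrite the budget in excess-of-subsistence terms: 8·(p − 2) + 72·(s − 5) = 616 − 8·2 − 72·5 = 240.
Substituting, 20·(p − 2) = 240, so p − 2 = 12 and p* = 14.
Then s − 5 = (1/6)·12 = 2, so s* = 7.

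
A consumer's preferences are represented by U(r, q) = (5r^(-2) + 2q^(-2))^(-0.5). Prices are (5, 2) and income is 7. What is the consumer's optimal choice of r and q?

For CES with ρ = -2, MRS = (5/2)·(q/r)^3.
Tangency: set MRS = p_r/p_q = 5/2 = 2.5.
So (q/r)^3 = 1; taking the cube root, q/r = 1, i.e. q = r.
Substitute into the budget 5·r + 2·q = 7: 7·r = 7, so r* = 1 and q* = 1.

r* = 1, q* = 1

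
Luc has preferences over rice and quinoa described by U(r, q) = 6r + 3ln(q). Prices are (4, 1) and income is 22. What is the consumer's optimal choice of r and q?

r* = 5, q* = 2

MU_r = 6, MU_q = 3/q.
MRS = 6 ÷ (3/q).
Tangency: set MRS = p_r/p_q = 4/1 = 4.
MRS depends only on q: 2·q = 4 ⇒ q* = 4/2 = 2.
From the budget, 4·r = 22 − 1·2 = 20, so r* = 5.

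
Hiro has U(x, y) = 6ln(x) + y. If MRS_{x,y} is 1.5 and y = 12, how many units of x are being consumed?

x = 4

MU_x = 6/x, MU_y = 1.
MRS = 6/x ÷ 1.
MRS depends only on x: 6/x = 1.5 ⇒ x = 6/1.5 = 4.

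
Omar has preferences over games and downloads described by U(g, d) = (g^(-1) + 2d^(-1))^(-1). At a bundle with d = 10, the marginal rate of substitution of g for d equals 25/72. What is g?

For CES with ρ = -1, MRS = (1/2)·(d/g)^2.
Setting (1/2)·(10/g)^2 = 25/72 gives (10/g)^2 = 25/36, so 10/g = 5/6 and g = 12.

g = 12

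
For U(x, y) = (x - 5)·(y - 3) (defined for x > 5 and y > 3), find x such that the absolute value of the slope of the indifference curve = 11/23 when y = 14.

MU_x = (y−3), MU_y = (x−5).
MRS = (y−3)/(x−5).
Substitute y = 14: MRS = 11/(x − 5). Setting this equal to 11/23 gives x − 5 = 11/(11/23) = 23, so x = 28.

x = 28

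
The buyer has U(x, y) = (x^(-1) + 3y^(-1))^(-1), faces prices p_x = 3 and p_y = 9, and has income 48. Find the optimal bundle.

For CES with ρ = -1, MRS = (1/3)·(y/x)^2.
Tangency: set MRS = p_x/p_y = 3/9 = 1/3.
So (y/x)^2 = 1; taking the square root, y/x = 1, i.e. y = x.
Substitute into the budget 3·x + 9·y = 48: 12·x = 48, so x* = 4 and y* = 4.

x* = 4, y* = 4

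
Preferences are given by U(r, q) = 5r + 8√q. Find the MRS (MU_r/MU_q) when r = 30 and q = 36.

MU_r = 5, MU_q = 8/(2√q).
MRS = 5 ÷ (8/(2√q)).
At (30, 36): MRS = 7.5.
The indifference curve has slope −7.5 at this bundle.

MRS = 7.5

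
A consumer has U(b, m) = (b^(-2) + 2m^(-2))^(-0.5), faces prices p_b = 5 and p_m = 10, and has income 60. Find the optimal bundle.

For CES with ρ = -2, MRS = (1/2)·(m/b)^3.
Tangency: set MRS = p_b/p_m = 5/10 = 0.5.
So (m/b)^3 = 1; taking the cube root, m/b = 1, i.e. m = b.
Substitute into the budget 5·b + 10·m = 60: 15·b = 60, so b* = 4 and m* = 4.

b* = 4, m* = 4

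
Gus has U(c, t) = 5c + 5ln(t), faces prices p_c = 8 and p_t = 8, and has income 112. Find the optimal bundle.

c* = 13, t* = 1

MU_c = 5, MU_t = 5/t.
MRS = 5 ÷ (5/t).
Tangency: set MRS = p_c/p_t = 8/8 = 1.
MRS depends only on t: t = 1 ⇒ t* = 1.
From the budget, 8·c = 112 − 8·1 = 104, so c* = 13.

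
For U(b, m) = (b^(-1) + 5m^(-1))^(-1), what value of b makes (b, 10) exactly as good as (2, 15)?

U depends on (b, m) only through S = b^(-1) + 5m^(-1), so equal utility means equal S. At (2, 15): S = 5/6.
With m = 10: 5·10^(-1) = 0.5, so b^(-1) = 5/6 − 0.5 = 1/3.
Hence b = 1/(1/3) = 3.
Check: U(3, 10) = 1.2.

b = 3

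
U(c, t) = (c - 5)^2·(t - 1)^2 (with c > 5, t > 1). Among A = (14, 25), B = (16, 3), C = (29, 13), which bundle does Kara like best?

Bundle C

Evaluate utility at each bundle:
U(A) = 46656.
U(B) = 484.
U(C) = 82944.
Highest utility is C, so C ≻ A ≻ B.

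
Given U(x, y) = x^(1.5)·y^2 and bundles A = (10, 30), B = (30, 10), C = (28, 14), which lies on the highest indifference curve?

Evaluate utility at each bundle:
U(A) = 28460.499.
U(B) = 16431.677.
U(C) = 29039.766.
Highest utility is C, so C ≻ A ≻ B.

Bundle C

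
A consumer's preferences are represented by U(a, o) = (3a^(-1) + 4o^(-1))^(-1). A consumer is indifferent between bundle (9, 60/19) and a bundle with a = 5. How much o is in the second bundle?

o = 4

U depends on (a, o) only through S = 3a^(-1) + 4o^(-1), so equal utility means equal S. At (9, 60/19): S = 1.6.
With a = 5: 3·5^(-1) = 0.6, so 4o^(-1) = 1.6 − 0.6 = 1, i.e. o^(-1) = 0.25.
Hence o = 1/0.25 = 4.
Check: U(5, 4) = 0.625.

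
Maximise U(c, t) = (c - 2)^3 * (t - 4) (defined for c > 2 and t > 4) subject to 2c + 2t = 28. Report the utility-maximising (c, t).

MU_c = 3·(c−2)^2·(t−4), MU_t = (c−2)^3.
MRS = (3/1)·(t−4)/(c−2).
Tangency: set MRS = p_c/p_t = 2/2 = 1.
So (3/1)·(t − 4)/(c − 2) = 1, i.e. (t − 4) = (1/3)·(c − 2).
Rewrite the budget in excess-of-subsistence terms: 2·(c − 2) + 2·(t − 4) = 28 − 2·2 − 2·4 = 16.
Substituting, (8/3)·(c − 2) = 16, so c − 2 = 6 and c* = 8.
Then t − 4 = (1/3)·6 = 2, so t* = 6.

c* = 8, t* = 6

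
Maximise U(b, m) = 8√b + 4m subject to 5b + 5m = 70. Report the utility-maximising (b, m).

MU_b = 8/(2√b), MU_m = 4.
MRS = 8/(2√b) ÷ 4.
Tangency: set MRS = p_b/p_m = 5/5 = 1.
MRS depends only on b: 1/√b = 1 ⇒ √b = 1/1 = 1 ⇒ b* = 1.
From the budget, 5·m = 70 − 5·1 = 65, so m* = 13.

b* = 1, m* = 13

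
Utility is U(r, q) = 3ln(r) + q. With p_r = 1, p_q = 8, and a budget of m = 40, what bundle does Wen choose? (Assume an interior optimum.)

r* = 24, q* = 2

MU_r = 3/r, MU_q = 1.
MRS = 3/r ÷ 1.
Tangency: set MRS = p_r/p_q = 1/8 = 0.125.
MRS depends only on r: 3/r = 0.125 ⇒ r* = 3/0.125 = 24.
From the budget, 8·q = 40 − 1·24 = 16, so q* = 2.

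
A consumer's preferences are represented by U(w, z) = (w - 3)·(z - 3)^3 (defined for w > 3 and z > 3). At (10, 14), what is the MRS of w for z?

MU_w = (z−3)^3, MU_z = 3·(w−3)·(z−3)^2.
MRS = (1/3)·(z−3)/(w−3).
At (10, 14): MRS = 11/21.
That is, one extra unit of w is worth 11/21 units of z at the margin.

MRS = 11/21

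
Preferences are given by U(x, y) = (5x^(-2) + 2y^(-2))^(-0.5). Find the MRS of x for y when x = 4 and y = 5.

MRS = 625/128

For CES with ρ = -2, MRS = (5/2)·(y/x)^3.
At (4, 5): MRS = 625/128.
The indifference curve has slope −625/128 at this bundle.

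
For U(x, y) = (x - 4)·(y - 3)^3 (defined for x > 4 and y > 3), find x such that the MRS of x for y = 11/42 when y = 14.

x = 18

MU_x = (y−3)^3, MU_y = 3·(x−4)·(y−3)^2.
MRS = (1/3)·(y−3)/(x−4).
Substitute y = 14: MRS = (11/3)/(x − 4). Setting this equal to 11/42 gives x − 4 = (11/3)/(11/42) = 14, so x = 18.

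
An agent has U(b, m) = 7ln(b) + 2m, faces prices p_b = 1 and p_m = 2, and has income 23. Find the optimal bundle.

b* = 7, m* = 8

MU_b = 7/b, MU_m = 2.
MRS = 7/b ÷ 2.
Tangency: set MRS = p_b/p_m = 1/2 = 0.5.
MRS depends only on b: 3.5/b = 0.5 ⇒ b* = 3.5/0.5 = 7.
From the budget, 2·m = 23 − 1·7 = 16, so m* = 8.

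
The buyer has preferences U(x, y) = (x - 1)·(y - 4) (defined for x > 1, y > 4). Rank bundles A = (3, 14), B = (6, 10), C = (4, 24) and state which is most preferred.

Bundle C

Evaluate utility at each bundle:
U(A) = 20.
U(B) = 30.
U(C) = 60.
Highest utility is C, so C ≻ B ≻ A.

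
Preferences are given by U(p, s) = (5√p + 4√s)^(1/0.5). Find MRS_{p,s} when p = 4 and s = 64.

MRS = 5

For CES with ρ = 0.5, MRS = (5/4)·√(s/p).
At (4, 64): MRS = 5.
That is, one extra unit of p is worth 5 units of s at the margin.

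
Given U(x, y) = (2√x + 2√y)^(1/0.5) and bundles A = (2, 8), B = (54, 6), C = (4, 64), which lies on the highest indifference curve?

Evaluate utility at each bundle:
U(A) = 72.000.
U(B) = 384.000.
U(C) = 400.000.
Highest utility is C, so C ≻ B ≻ A.

Bundle C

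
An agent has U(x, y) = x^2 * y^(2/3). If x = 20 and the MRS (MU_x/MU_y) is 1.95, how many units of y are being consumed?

y = 13

MU_x = 2·x·y^(2/3) and MU_y = 2/3·x^2·y^(-1/3).
MRS = MU_x/MU_y = (3)·y/x.
Substitute x = 20: MRS = y/(20/3). Setting y/(20/3) = 1.95 gives y = 1.95·(20/3) = 13.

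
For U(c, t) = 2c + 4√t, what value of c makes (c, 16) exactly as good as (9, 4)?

c = 5

U(9, 4) = 26.
Set U(c, 16) = 26 and solve.
With t = 16: √16 = 4, so 2c = 26 − 4·4 = 10 and c = 5.
Check: U(5, 16) = 26.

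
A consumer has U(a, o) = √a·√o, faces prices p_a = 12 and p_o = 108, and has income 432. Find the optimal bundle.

MU_a = 0.5·a^(-0.5)·√o and MU_o = 0.5·√a·o^(-0.5).
MRS = MU_a/MU_o = o/a.
Tangency: set MRS = p_a/p_o = 12/108 = 1/9.
So o/a = 1/9, i.e. o = (1/9)·a.
Substitute into the budget 12·a + 108·o = 432: 24·a = 432, so a* = 18.
Then o* = (1/9)·18 = 2.

a* = 18, o* = 2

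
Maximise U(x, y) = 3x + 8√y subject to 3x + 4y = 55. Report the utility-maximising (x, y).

x* = 17, y* = 1

MU_x = 3, MU_y = 8/(2√y).
MRS = 3 ÷ (8/(2√y)).
Tangency: set MRS = p_x/p_y = 3/4 = 0.75.
MRS depends only on y: 0.75·√y = 0.75 ⇒ √y = 0.75/0.75 = 1 ⇒ y* = 1.
From the budget, 3·x = 55 − 4·1 = 51, so x* = 17.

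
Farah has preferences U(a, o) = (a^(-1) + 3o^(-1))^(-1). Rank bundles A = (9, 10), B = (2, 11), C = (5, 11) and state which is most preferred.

Bundle A

Evaluate utility at each bundle:
U(A) = 2.432.
U(B) = 1.294.
U(C) = 2.115.
Highest utility is A, so A ≻ C ≻ B.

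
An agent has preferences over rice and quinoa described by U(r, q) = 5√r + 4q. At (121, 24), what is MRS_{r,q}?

MU_r = 5/(2√r), MU_q = 4.
MRS = 5/(2√r) ÷ 4.
At (121, 24): MRS = 5/88.
So at (121, 24) the consumer would give up 5/88 units of q for one more unit of r.

MRS = 5/88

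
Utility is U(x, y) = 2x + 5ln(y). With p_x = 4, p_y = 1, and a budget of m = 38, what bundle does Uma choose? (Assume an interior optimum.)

MU_x = 2, MU_y = 5/y.
MRS = 2 ÷ (5/y).
Tangency: set MRS = p_x/p_y = 4/1 = 4.
MRS depends only on y: 0.4·y = 4 ⇒ y* = 4/0.4 = 10.
From the budget, 4·x = 38 − 1·10 = 28, so x* = 7.

x* = 7, y* = 10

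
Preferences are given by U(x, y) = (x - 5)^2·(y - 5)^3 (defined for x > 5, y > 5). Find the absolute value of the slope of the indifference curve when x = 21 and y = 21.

MU_x = 2·(x−5)·(y−5)^3, MU_y = 3·(x−5)^2·(y−5)^2.
MRS = (2/3)·(y−5)/(x−5).
At (21, 21): MRS = 2/3.
So at (21, 21) the consumer would give up 2/3 units of y for one more unit of x.

MRS = 2/3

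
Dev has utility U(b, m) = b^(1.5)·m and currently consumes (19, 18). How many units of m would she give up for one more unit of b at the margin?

MRS = 27/19

MU_b = 1.5·√b·m and MU_m = b^(1.5).
MRS = MU_b/MU_m = (1.5)·m/b.
At (19, 18): MRS = 27/19.
The indifference curve has slope −27/19 at this bundle.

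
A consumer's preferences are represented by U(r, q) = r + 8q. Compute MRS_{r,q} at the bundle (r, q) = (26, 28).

MU_r = 1, MU_q = 8, so MRS = 1/8 = 0.125 at every bundle.
At (26, 28): MRS = 0.125.
The indifference curve has slope −0.125 at this bundle.

MRS = 0.125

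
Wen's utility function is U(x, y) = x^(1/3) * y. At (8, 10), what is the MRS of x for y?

MU_x = 1/3·x^(-2/3)·y and MU_y = x^(1/3).
MRS = MU_x/MU_y = (1/3)·y/x.
At (8, 10): MRS = 5/12.
So at (8, 10) the consumer would give up 5/12 units of y for one more unit of x.

MRS = 5/12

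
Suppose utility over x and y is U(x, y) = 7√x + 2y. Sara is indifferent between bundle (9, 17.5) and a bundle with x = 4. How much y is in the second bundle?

U(9, 17.5) = 56.
Set U(4, y) = 56 and solve.
With x = 4: √4 = 2, so 2y = 56 − 7·2 = 42 and y = 21.
Check: U(4, 21) = 56.

y = 21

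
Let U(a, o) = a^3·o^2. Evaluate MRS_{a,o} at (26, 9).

MRS = 27/52

MU_a = 3·a^2·o^2 and MU_o = 2·a^3·o.
MRS = MU_a/MU_o = (3/2)·o/a.
At (26, 9): MRS = 27/52.
So at (26, 9) the consumer would give up 27/52 units of o for one more unit of a.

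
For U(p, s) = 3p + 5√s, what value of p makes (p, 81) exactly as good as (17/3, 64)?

p = 4

U(17/3, 64) = 57.
Set U(p, 81) = 57 and solve.
With s = 81: √81 = 9, so 3p = 57 − 5·9 = 12 and p = 4.
Check: U(4, 81) = 57.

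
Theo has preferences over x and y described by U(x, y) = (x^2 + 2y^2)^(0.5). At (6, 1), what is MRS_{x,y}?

MRS = 3

For CES with ρ = 2, MRS = (1/2)·(y/x)^(-1).
At (6, 1): MRS = 3.
The indifference curve has slope −3 at this bundle.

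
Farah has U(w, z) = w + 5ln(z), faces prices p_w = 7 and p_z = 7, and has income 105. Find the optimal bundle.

w* = 10, z* = 5

MU_w = 1, MU_z = 5/z.
MRS = 1 ÷ (5/z).
Tangency: set MRS = p_w/p_z = 7/7 = 1.
MRS depends only on z: 0.2·z = 1 ⇒ z* = 1/0.2 = 5.
From the budget, 7·w = 105 − 7·5 = 70, so w* = 10.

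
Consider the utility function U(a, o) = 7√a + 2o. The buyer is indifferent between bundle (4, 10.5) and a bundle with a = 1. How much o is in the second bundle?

U(4, 10.5) = 35.
Set U(1, o) = 35 and solve.
With a = 1: √1 = 1, so 2o = 35 − 7·1 = 28 and o = 14.
Check: U(1, 14) = 35.

o = 14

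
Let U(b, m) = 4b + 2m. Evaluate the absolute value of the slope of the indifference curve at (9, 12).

MRS = 2

MU_b = 4, MU_m = 2, so MRS = 4/2 = 2 at every bundle.
At (9, 12): MRS = 2.
That is, one extra unit of b is worth 2 units of m at the margin.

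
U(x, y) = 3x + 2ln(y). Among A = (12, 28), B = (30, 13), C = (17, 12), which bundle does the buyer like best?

Evaluate utility at each bundle:
U(A) = 42.664.
U(B) = 95.130.
U(C) = 55.970.
Highest utility is B, so B ≻ C ≻ A.

Bundle B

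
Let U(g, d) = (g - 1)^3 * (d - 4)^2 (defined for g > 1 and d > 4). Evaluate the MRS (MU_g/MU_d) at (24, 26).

MU_g = 3·(g−1)^2·(d−4)^2, MU_d = 2·(g−1)^3·(d−4).
MRS = (3/2)·(d−4)/(g−1).
At (24, 26): MRS = 33/23.
The indifference curve has slope −33/23 at this bundle.

MRS = 33/23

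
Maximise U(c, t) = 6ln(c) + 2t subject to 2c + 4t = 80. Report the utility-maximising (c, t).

MU_c = 6/c, MU_t = 2.
MRS = 6/c ÷ 2.
Tangency: set MRS = p_c/p_t = 2/4 = 0.5.
MRS depends only on c: 3/c = 0.5 ⇒ c* = 3/0.5 = 6.
From the budget, 4·t = 80 − 2·6 = 68, so t* = 17.

c* = 6, t* = 17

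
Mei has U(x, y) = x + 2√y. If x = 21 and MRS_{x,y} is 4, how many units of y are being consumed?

y = 16

MU_x = 1, MU_y = 2/(2√y).
MRS = 1 ÷ (2/(2√y)).
MRS depends only on y: √y = 4 ⇒ √y = 4 ⇒ y = 16.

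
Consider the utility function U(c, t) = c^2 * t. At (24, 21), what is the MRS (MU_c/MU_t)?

MU_c = 2·c·t and MU_t = c^2.
MRS = MU_c/MU_t = (2/1)·t/c.
At (24, 21): MRS = 1.75.
So at (24, 21) the consumer would give up 1.75 units of t for one more unit of c.

MRS = 1.75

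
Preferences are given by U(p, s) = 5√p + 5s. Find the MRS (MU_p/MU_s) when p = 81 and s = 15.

MU_p = 5/(2√p), MU_s = 5.
MRS = 5/(2√p) ÷ 5.
At (81, 15): MRS = 1/18.
That is, one extra unit of p is worth 1/18 units of s at the margin.

MRS = 1/18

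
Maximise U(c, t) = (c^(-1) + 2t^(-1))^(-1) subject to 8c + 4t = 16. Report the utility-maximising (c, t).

For CES with ρ = -1, MRS = (1/2)·(t/c)^2.
Tangency: set MRS = p_c/p_t = 8/4 = 2.
So (t/c)^2 = 4; taking the square root, t/c = 2, i.e. t = 2·c.
Substitute into the budget 8·c + 4·t = 16: 16·c = 16, so c* = 1 and t* = 2·1 = 2.

c* = 1, t* = 2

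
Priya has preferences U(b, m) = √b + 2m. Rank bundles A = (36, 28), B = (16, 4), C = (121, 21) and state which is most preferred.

Bundle A

Evaluate utility at each bundle:
U(A) = 62.000.
U(B) = 12.000.
U(C) = 53.000.
Highest utility is A, so A ≻ C ≻ B.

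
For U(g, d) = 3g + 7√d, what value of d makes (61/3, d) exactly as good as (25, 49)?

U(25, 49) = 124.
Set U(61/3, d) = 124 and solve.
With g = 61/3: 7√d = 124 − 3·61/3 = 63, so √d = 9 and d = 81.
Check: U(61/3, 81) = 124.

d = 81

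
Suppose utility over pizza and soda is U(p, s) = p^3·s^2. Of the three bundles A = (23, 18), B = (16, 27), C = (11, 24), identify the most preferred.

Bundle A

Evaluate utility at each bundle:
U(A) = 3942108.
U(B) = 2985984.
U(C) = 766656.
Highest utility is A, so A ≻ B ≻ C.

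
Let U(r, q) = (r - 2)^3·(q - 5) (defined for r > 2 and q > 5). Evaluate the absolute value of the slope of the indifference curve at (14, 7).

MRS = 0.5

MU_r = 3·(r−2)^2·(q−5), MU_q = (r−2)^3.
MRS = (3/1)·(q−5)/(r−2).
At (14, 7): MRS = 0.5.
The indifference curve has slope −0.5 at this bundle.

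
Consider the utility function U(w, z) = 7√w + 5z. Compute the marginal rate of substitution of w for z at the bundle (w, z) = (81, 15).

MU_w = 7/(2√w), MU_z = 5.
MRS = 7/(2√w) ÷ 5.
At (81, 15): MRS = 7/90.
So at (81, 15) the consumer would give up 7/90 units of z for one more unit of w.

MRS = 7/90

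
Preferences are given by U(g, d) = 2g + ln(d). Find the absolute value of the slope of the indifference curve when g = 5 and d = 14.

MU_g = 2, MU_d = 1/d.
MRS = 2 ÷ (1/d).
At (5, 14): MRS = 28.
So at (5, 14) the consumer would give up 28 units of d for one more unit of g.

MRS = 28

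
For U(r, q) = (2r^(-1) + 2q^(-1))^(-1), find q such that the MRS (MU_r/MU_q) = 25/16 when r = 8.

q = 10

For CES with ρ = -1, MRS = (q/r)^2.
Setting (q/8)^2 = 25/16 gives q/8 = 1.25 and q = 10.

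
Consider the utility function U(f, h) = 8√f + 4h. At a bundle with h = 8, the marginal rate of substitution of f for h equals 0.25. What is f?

f = 16

MU_f = 8/(2√f), MU_h = 4.
MRS = 8/(2√f) ÷ 4.
MRS depends only on f: 1/√f = 0.25 ⇒ √f = 1/0.25 = 4 ⇒ f = 16.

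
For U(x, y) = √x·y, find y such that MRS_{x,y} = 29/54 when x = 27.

MU_x = 0.5·x^(-0.5)·y and MU_y = √x.
MRS = MU_x/MU_y = (0.5)·y/x.
Substitute x = 27: MRS = y/54. Setting y/54 = 29/54 gives y = (29/54)·54 = 29.

y = 29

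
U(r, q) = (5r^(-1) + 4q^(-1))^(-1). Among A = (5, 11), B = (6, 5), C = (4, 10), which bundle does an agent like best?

Evaluate utility at each bundle:
U(A) = 0.733.
U(B) = 0.612.
U(C) = 0.606.
Highest utility is A, so A ≻ B ≻ C.

Bundle A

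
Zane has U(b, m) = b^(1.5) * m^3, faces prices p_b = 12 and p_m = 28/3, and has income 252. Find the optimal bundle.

b* = 7, m* = 18

MU_b = 1.5·√b·m^3 and MU_m = 3·b^(1.5)·m^2.
MRS = MU_b/MU_m = (0.5)·m/b.
Tangency: set MRS = p_b/p_m = 12/(28/3) = 9/7.
So (0.5)·m/b = 9/7, i.e. m = (18/7)·b.
Substitute into the budget 12·b + (28/3)·m = 252: 36·b = 252, so b* = 7.
Then m* = (18/7)·7 = 18.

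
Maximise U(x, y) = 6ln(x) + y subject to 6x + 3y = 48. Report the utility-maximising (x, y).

x* = 3, y* = 10

MU_x = 6/x, MU_y = 1.
MRS = 6/x ÷ 1.
Tangency: set MRS = p_x/p_y = 6/3 = 2.
MRS depends only on x: 6/x = 2 ⇒ x* = 6/2 = 3.
From the budget, 3·y = 48 − 6·3 = 30, so y* = 10.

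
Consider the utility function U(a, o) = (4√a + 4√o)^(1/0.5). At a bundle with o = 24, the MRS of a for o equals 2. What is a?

For CES with ρ = 0.5, MRS = √(o/a).
Setting √(24/a) = 2 gives 24/a = 4 and a = 6.

a = 6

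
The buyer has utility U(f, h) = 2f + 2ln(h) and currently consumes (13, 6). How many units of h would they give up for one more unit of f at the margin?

MU_f = 2, MU_h = 2/h.
MRS = 2 ÷ (2/h).
At (13, 6): MRS = 6.
The indifference curve has slope −6 at this bundle.

MRS = 6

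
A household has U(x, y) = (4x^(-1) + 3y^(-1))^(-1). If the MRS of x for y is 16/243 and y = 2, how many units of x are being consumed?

For CES with ρ = -1, MRS = (4/3)·(y/x)^2.
Setting (4/3)·(2/x)^2 = 16/243 gives (2/x)^2 = 4/81, so 2/x = 2/9 and x = 9.

x = 9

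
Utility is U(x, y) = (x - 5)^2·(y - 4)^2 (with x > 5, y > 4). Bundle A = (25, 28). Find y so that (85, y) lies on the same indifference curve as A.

U(25, 28) = 230400.
Set U(85, y) = 230400 and solve.
With x = 85: (85 − 5)^2 = 6400, so (y − 4)^2 = 230400/6400 = 36.
Taking the square root (with y > 4): y − 4 = 6, so y = 10.
Check: U(85, 10) = 230400.

y = 10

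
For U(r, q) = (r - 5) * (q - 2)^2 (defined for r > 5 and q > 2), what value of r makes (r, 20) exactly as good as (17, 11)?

r = 8

U(17, 11) = 972.
Set U(r, 20) = 972 and solve.
With q = 20: (20 − 2)^2 = 324, so (r − 5) = 972/324 = 3.
So r = 5 + 3 = 8.
Check: U(8, 20) = 972.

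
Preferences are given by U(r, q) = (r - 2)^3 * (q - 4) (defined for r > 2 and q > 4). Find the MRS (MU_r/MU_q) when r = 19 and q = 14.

MRS = 30/17

MU_r = 3·(r−2)^2·(q−4), MU_q = (r−2)^3.
MRS = (3/1)·(q−4)/(r−2).
At (19, 14): MRS = 30/17.
That is, one extra unit of r is worth 30/17 units of q at the margin.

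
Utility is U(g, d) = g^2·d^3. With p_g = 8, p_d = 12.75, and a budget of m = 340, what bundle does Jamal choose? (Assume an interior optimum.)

MU_g = 2·g·d^3 and MU_d = 3·g^2·d^2.
MRS = MU_g/MU_d = (2/3)·d/g.
Tangency: set MRS = p_g/p_d = 8/12.75 = 32/51.
So (2/3)·d/g = 32/51, i.e. d = (16/17)·g.
Substitute into the budget 8·g + 12.75·d = 340: 20·g = 340, so g* = 17.
Then d* = (16/17)·17 = 16.

g* = 17, d* = 16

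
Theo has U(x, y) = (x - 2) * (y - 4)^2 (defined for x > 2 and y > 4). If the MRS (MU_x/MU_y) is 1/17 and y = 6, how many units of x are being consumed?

MU_x = (y−4)^2, MU_y = 2·(x−2)·(y−4).
MRS = (1/2)·(y−4)/(x−2).
Substitute y = 6: MRS = 1/(x − 2). Setting this equal to 1/17 gives x − 2 = 1/(1/17) = 17, so x = 19.

x = 19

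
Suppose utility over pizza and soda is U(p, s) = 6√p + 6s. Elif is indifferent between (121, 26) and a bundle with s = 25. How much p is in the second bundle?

U(121, 26) = 222.
Set U(p, 25) = 222 and solve.
With s = 25: 6√p = 222 − 6·25 = 72, so √p = 12 and p = 144.
Check: U(144, 25) = 222.

p = 144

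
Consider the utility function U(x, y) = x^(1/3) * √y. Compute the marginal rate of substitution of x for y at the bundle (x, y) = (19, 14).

MRS = 28/57

MU_x = 1/3·x^(-2/3)·√y and MU_y = 0.5·x^(1/3)·y^(-0.5).
MRS = MU_x/MU_y = (2/3)·y/x.
At (19, 14): MRS = 28/57.
So at (19, 14) the consumer would give up 28/57 units of y for one more unit of x.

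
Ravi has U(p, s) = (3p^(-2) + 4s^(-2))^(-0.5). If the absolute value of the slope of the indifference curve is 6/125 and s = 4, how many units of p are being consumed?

For CES with ρ = -2, MRS = (3/4)·(s/p)^3.
Setting (3/4)·(4/p)^3 = 6/125 gives (4/p)^3 = 8/125, so 4/p = 0.4 and p = 10.

p = 10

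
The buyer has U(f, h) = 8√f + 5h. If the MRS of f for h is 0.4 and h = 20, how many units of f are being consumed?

f = 4

MU_f = 8/(2√f), MU_h = 5.
MRS = 8/(2√f) ÷ 5.
MRS depends only on f: 0.8/√f = 0.4 ⇒ √f = 0.8/0.4 = 2 ⇒ f = 4.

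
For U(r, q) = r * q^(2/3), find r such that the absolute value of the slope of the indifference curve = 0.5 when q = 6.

r = 18

MU_r = q^(2/3) and MU_q = 2/3·r·q^(-1/3).
MRS = MU_r/MU_q = (1.5)·q/r.
Substitute q = 6: MRS = 9/r. Setting 9/r = 0.5 gives r = 9/0.5 = 18.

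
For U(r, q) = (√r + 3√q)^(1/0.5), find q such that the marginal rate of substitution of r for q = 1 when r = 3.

q = 27

For CES with ρ = 0.5, MRS = (1/3)·√(q/r).
Setting (1/3)·√(q/3) = 1 gives √(q/3) = 3, so q/3 = 9 and q = 27.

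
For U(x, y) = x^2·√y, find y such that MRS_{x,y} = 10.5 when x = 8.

MU_x = 2·x·√y and MU_y = 0.5·x^2·y^(-0.5).
MRS = MU_x/MU_y = (4)·y/x.
Substitute x = 8: MRS = y/2. Setting y/2 = 10.5 gives y = 10.5·2 = 21.

y = 21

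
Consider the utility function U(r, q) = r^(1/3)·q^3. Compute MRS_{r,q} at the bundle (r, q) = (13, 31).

MU_r = 1/3·r^(-2/3)·q^3 and MU_q = 3·r^(1/3)·q^2.
MRS = MU_r/MU_q = (1/9)·q/r.
At (13, 31): MRS = 31/117.
So at (13, 31) the consumer would give up 31/117 units of q for one more unit of r.

MRS = 31/117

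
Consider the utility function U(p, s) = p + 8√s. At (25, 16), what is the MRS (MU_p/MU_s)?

MU_p = 1, MU_s = 8/(2√s).
MRS = 1 ÷ (8/(2√s)).
At (25, 16): MRS = 1.
So at (25, 16) the consumer would give up 1 units of s for one more unit of p.

MRS = 1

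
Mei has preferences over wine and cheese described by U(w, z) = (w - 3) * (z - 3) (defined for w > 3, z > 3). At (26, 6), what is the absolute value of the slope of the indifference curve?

MU_w = (z−3), MU_z = (w−3).
MRS = (z−3)/(w−3).
At (26, 6): MRS = 3/23.
So at (26, 6) the consumer would give up 3/23 units of z for one more unit of w.

MRS = 3/23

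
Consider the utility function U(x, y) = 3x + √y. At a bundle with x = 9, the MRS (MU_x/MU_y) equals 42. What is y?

MU_x = 3, MU_y = 1/(2√y).
MRS = 3 ÷ (1/(2√y)).
MRS depends only on y: 6·√y = 42 ⇒ √y = 42/6 = 7 ⇒ y = 49.

y = 49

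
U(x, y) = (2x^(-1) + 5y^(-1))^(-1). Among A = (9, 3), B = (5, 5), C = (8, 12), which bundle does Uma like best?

Bundle C

Evaluate utility at each bundle:
U(A) = 0.529.
U(B) = 0.714.
U(C) = 1.500.
Highest utility is C, so C ≻ B ≻ A.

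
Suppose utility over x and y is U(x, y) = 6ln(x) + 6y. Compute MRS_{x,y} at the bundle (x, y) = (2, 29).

MU_x = 6/x, MU_y = 6.
MRS = 6/x ÷ 6.
At (2, 29): MRS = 0.5.
That is, one extra unit of x is worth 0.5 units of y at the margin.

MRS = 0.5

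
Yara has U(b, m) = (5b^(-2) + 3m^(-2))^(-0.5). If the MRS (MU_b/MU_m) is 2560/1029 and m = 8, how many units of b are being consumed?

b = 7

For CES with ρ = -2, MRS = (5/3)·(m/b)^3.
Setting (5/3)·(8/b)^3 = 2560/1029 gives (8/b)^3 = 512/343, so 8/b = 8/7 and b = 7.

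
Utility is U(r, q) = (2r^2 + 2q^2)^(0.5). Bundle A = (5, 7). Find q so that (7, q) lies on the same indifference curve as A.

q = 5

U depends on (r, q) only through S = 2r^2 + 2q^2, so equal utility means equal S. At (5, 7): S = 148.
With r = 7: 2·7^2 = 98, so 2q^2 = 148 − 98 = 50, i.e. q^2 = 25.
Hence q = √25 = 5.
Check: U(7, 5) = 12.1655.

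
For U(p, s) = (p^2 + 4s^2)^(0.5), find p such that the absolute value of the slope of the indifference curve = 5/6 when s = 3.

For CES with ρ = 2, MRS = (1/4)·(s/p)^(-1).
Setting (1/4)·(3/p)^(-1) = 5/6 gives (3/p)^(-1) = 10/3, so 3/p = 0.3 and p = 10.

p = 10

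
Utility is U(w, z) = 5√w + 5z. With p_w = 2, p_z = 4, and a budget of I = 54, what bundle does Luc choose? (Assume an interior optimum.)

MU_w = 5/(2√w), MU_z = 5.
MRS = 5/(2√w) ÷ 5.
Tangency: set MRS = p_w/p_z = 2/4 = 0.5.
MRS depends only on w: 0.5/√w = 0.5 ⇒ √w = 0.5/0.5 = 1 ⇒ w* = 1.
From the budget, 4·z = 54 − 2·1 = 52, so z* = 13.

w* = 1, z* = 13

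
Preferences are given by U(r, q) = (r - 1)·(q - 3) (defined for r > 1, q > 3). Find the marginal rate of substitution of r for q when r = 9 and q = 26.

MU_r = (q−3), MU_q = (r−1).
MRS = (q−3)/(r−1).
At (9, 26): MRS = 2.875.
That is, one extra unit of r is worth 2.875 units of q at the margin.

MRS = 2.875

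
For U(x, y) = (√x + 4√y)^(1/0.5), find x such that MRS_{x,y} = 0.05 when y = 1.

x = 25

For CES with ρ = 0.5, MRS = (1/4)·√(y/x).
Setting (1/4)·√(1/x) = 0.05 gives √(1/x) = 0.2, so 1/x = 1/25 and x = 25.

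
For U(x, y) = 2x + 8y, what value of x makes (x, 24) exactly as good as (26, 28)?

U(26, 28) = 276.
Set U(x, 24) = 276 and solve.
2x + 8·24 = 276 ⇒ 2x = 84 ⇒ x = 42.
Check: U(42, 24) = 276.

x = 42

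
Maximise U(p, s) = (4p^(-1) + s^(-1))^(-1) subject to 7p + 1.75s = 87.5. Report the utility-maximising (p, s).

For CES with ρ = -1, MRS = (4/1)·(s/p)^2.
Tangency: set MRS = p_p/p_s = 7/1.75 = 4.
So (s/p)^2 = 1; taking the square root, s/p = 1, i.e. s = p.
Substitute into the budget 7·p + 1.75·s = 87.5: 8.75·p = 87.5, so p* = 10 and s* = 10.

p* = 10, s* = 10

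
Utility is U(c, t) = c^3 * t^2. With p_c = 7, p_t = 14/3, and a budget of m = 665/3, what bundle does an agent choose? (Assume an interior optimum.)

c* = 19, t* = 19

MU_c = 3·c^2·t^2 and MU_t = 2·c^3·t.
MRS = MU_c/MU_t = (3/2)·t/c.
Tangency: set MRS = p_c/p_t = 7/(14/3) = 1.5.
So (3/2)·t/c = 1.5, i.e. t = c.
Substitute into the budget 7·c + (14/3)·t = 665/3: (35/3)·c = 665/3, so c* = 19.
Then t* = 19.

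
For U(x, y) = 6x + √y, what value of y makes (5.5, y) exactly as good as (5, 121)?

y = 64

U(5, 121) = 41.
Set U(5.5, y) = 41 and solve.
With x = 5.5: √y = 41 − 6·5.5 = 8, so √y = 8 and y = 64.
Check: U(5.5, 64) = 41.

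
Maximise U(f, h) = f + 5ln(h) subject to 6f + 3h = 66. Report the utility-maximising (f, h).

MU_f = 1, MU_h = 5/h.
MRS = 1 ÷ (5/h).
Tangency: set MRS = p_f/p_h = 6/3 = 2.
MRS depends only on h: 0.2·h = 2 ⇒ h* = 2/0.2 = 10.
From the budget, 6·f = 66 − 3·10 = 36, so f* = 6.

f* = 6, h* = 10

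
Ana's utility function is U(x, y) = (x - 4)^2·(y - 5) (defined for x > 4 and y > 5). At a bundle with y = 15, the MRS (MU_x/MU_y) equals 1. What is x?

x = 24

MU_x = 2·(x−4)·(y−5), MU_y = (x−4)^2.
MRS = (2/1)·(y−5)/(x−4).
Substitute y = 15: MRS = 20/(x − 4). Setting this equal to 1 gives x − 4 = 20/1 = 20, so x = 24.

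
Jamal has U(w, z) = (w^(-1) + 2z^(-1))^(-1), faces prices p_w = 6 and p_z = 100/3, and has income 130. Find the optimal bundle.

w* = 5, z* = 3

For CES with ρ = -1, MRS = (1/2)·(z/w)^2.
Tangency: set MRS = p_w/p_z = 6/(100/3) = 9/50.
So (z/w)^2 = 9/25; taking the square root, z/w = 0.6, i.e. z = 0.6·w.
Substitute into the budget 6·w + (100/3)·z = 130: 26·w = 130, so w* = 5 and z* = 0.6·5 = 3.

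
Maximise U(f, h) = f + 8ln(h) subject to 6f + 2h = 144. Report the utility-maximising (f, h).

f* = 16, h* = 24

MU_f = 1, MU_h = 8/h.
MRS = 1 ÷ (8/h).
Tangency: set MRS = p_f/p_h = 6/2 = 3.
MRS depends only on h: 0.125·h = 3 ⇒ h* = 3/0.125 = 24.
From the budget, 6·f = 144 − 2·24 = 96, so f* = 16.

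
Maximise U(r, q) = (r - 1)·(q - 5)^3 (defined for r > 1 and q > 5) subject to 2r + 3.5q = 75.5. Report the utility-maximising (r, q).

MU_r = (q−5)^3, MU_q = 3·(r−1)·(q−5)^2.
MRS = (1/3)·(q−5)/(r−1).
Tangency: set MRS = p_r/p_q = 2/3.5 = 4/7.
So (1/3)·(q − 5)/(r − 1) = 4/7, i.e. (q − 5) = (12/7)·(r − 1).
Rewrite the budget in excess-of-subsistence terms: 2·(r − 1) + 3.5·(q − 5) = 75.5 − 2·1 − 3.5·5 = 56.
Substituting, 8·(r − 1) = 56, so r − 1 = 7 and r* = 8.
Then q − 5 = (12/7)·7 = 12, so q* = 17.

r* = 8, q* = 17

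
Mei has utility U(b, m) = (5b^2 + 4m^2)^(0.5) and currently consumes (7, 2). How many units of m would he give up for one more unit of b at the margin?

MRS = 4.375

For CES with ρ = 2, MRS = (5/4)·(m/b)^(-1).
At (7, 2): MRS = 4.375.
That is, one extra unit of b is worth 4.375 units of m at the margin.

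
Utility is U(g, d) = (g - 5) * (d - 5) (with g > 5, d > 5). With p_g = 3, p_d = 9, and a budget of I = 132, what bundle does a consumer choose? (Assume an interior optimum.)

g* = 17, d* = 9

MU_g = (d−5), MU_d = (g−5).
MRS = (d−5)/(g−5).
Tangency: set MRS = p_g/p_d = 3/9 = 1/3.
So (d − 5)/(g − 5) = 1/3, i.e. (d − 5) = (1/3)·(g − 5).
Rewrite the budget in excess-of-subsistence terms: 3·(g − 5) + 9·(d − 5) = 132 − 3·5 − 9·5 = 72.
Substituting, 6·(g − 5) = 72, so g − 5 = 12 and g* = 17.
Then d − 5 = (1/3)·12 = 4, so d* = 9.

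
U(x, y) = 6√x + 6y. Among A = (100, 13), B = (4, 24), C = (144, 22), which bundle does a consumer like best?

Bundle C

Evaluate utility at each bundle:
U(A) = 138.000.
U(B) = 156.000.
U(C) = 204.000.
Highest utility is C, so C ≻ B ≻ A.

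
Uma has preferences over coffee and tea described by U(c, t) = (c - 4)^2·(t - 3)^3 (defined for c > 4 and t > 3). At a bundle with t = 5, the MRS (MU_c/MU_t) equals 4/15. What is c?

MU_c = 2·(c−4)·(t−3)^3, MU_t = 3·(c−4)^2·(t−3)^2.
MRS = (2/3)·(t−3)/(c−4).
Substitute t = 5: MRS = (4/3)/(c − 4). Setting this equal to 4/15 gives c − 4 = (4/3)/(4/15) = 5, so c = 9.

c = 9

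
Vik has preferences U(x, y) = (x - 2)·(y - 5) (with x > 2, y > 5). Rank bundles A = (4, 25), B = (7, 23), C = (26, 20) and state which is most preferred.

Bundle C

Evaluate utility at each bundle:
U(A) = 40.
U(B) = 90.
U(C) = 360.
Highest utility is C, so C ≻ B ≻ A.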